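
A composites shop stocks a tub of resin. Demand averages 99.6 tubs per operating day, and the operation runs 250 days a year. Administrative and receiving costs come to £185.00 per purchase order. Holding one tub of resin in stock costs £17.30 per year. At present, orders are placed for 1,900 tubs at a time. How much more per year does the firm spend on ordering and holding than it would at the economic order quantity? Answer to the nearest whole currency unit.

Annual demand D = 99.6 × 250 = 24,900.
EOQ = √(2DS/H) = √(2 × 24,900 × 185 / 17.3) ≈ 729.76.
Cost at Q* = (D/Q*)S + (Q*/2)H = √(2DSH) ≈ £12,624.77.
Cost at Q = 1,900: (24,900/1,900)×185 + (1,900/2)×17.3 = £2,424.47 + £16,435.00 = £18,859.47.
Excess = £18,859.47 − £12,624.77 = £6,234.70.

Extra cost ≈ £6,235 per year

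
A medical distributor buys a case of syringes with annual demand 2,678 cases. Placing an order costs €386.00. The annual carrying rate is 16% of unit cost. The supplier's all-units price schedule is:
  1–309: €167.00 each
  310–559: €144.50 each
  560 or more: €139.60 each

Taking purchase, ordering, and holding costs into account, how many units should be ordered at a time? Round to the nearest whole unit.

Q* ≈ 560 cases

Holding cost per unit per year at price C is H = 0.16·C.
Evaluate total cost at each tier's feasible EOQ or, if the EOQ is below the tier, at the tier's minimum quantity.
EOQ at €167.00 = 278.2 (feasible in tier 1): TC = 2,678×€167.00 + (2,678/278.2)×386 + (278.2/2)×0.16×€167.00 = €454,658.45.
EOQ at €144.50 = 299.0 < 310, so use break Q=310: TC = 2,678×€144.50 + (2,678/310.0)×386 + (310.0/2)×0.16×€144.50 = €393,889.14.
EOQ at €139.60 = 304.2 < 560, so use break Q=560: TC = 2,678×€139.60 + (2,678/560.0)×386 + (560.0/2)×0.16×€139.60 = €381,948.79.
Lowest total cost is €381,948.79 at Q = 560.0.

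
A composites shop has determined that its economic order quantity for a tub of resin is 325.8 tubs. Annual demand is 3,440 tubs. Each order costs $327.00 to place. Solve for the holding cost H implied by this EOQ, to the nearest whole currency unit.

H ≈ $21

Invert the EOQ relation Q*² = 2DS/H.
From Q* = √(2DS/H): H = 2DS / Q*² = 2 × 3,440 × 327 / 325.8² = 21.1950.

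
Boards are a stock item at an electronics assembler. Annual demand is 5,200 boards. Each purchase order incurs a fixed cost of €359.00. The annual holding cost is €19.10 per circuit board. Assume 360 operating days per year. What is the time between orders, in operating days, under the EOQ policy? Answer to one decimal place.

T ≈ 30.6 days

The optimal lot size = √(2DS/H) = √(2 × 5,200 × 359 / 19.1) ≈ 442.13.
Cycle time = Q*/D × 360 = 442.13 / 5,200 × 360 ≈ 30.609 days.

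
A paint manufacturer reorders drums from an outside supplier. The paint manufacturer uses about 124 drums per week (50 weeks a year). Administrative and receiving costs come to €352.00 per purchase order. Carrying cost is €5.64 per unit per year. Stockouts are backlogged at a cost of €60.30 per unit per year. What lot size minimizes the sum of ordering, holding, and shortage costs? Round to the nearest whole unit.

Annual demand D = 124 × 50 = 6,200.
With planned backorders, Q* = √(2DS/H) · √((H+B)/B).
√(2DS/H) = √(2 × 6,200 × 352 / 5.64) = 879.716.
√((H+B)/B) = √((5.64+60.3)/60.3) = 1.0457.
Q* ≈ 919.938.

Q* ≈ 920 drums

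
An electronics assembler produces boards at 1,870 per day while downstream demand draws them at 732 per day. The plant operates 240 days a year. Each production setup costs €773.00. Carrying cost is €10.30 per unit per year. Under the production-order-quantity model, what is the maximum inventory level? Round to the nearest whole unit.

I_max ≈ 4,006 boards

Annual demand D = 732 × 240 = 175,680.
Production build-up factor (1 − d/p) = 1 − 732/1,870 = 0.6086.
Q* = √(2DS / (H(1 − d/p))) = √(2 × 175,680 × 773 / (10.3 × 0.6086)).
= √(271,601,280 / 6.2681) ≈ 6582.592.
Maximum inventory = Q*(1 − d/p) = 6582.592 × 0.6086 ≈ 4005.877.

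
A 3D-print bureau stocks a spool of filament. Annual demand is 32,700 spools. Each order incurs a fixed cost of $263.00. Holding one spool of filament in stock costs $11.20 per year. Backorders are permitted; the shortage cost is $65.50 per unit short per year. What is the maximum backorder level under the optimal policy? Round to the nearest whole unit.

With planned backorders, Q* = √(2DS/H) · √((H+B)/B).
√(2DS/H) = √(2 × 32,700 × 263 / 11.2) = 1239.247.
√((H+B)/B) = √((11.2+65.5)/65.5) = 1.0821.
Q* ≈ 1341.018.
S* = Q* · H/(H+B) = 1341.018 × 11.2/76.7 ≈ 195.820.

S* ≈ 196 spools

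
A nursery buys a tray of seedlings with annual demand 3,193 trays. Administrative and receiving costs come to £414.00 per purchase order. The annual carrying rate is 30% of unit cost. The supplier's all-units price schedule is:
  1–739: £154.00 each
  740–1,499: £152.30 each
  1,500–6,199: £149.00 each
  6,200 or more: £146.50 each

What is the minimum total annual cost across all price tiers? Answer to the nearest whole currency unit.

Holding cost per unit per year at price C is H = 0.30·C.
For each price level, check whether its EOQ is feasible; otherwise the best quantity at that price is the breakpoint.
EOQ at £154.00 = 239.2 (feasible in tier 1): TC = 3,193×£154.00 + (3,193/239.2)×414 + (239.2/2)×0.30×£154.00 = £502,773.87.
EOQ at £152.30 = 240.5 < 740, so use break Q=740: TC = 3,193×£152.30 + (3,193/740.0)×414 + (740.0/2)×0.30×£152.30 = £504,985.55.
EOQ at £149.00 = 243.2 < 1500, so use break Q=1500: TC = 3,193×£149.00 + (3,193/1500.0)×414 + (1500.0/2)×0.30×£149.00 = £510,163.27.
EOQ at £146.50 = 245.3 < 6200, so use break Q=6200: TC = 3,193×£146.50 + (3,193/6200.0)×414 + (6200.0/2)×0.30×£146.50 = £604,232.71.
Lowest total cost among the candidates is at Q = 239.2.

TC* ≈ £502,774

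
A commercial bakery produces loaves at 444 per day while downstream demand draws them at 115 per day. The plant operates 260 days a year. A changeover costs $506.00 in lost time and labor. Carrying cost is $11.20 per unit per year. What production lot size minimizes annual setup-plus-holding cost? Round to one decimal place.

Q* ≈ 1,909.5 loaves

Annual demand D = 115 × 260 = 29,900.
Production build-up factor (1 − d/p) = 1 − 115/444 = 0.7410.
Q* = √(2DS / (H(1 − d/p))) = √(2 × 29,900 × 506 / (11.2 × 0.7410)).
= √(30,258,800 / 8.2991) ≈ 1909.459.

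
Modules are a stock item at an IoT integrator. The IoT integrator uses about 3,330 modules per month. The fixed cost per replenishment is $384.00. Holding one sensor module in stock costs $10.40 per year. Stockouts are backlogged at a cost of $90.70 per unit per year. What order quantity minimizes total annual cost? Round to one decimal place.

Annual demand D = 3,330 × 12 = 39,960.
With planned backorders, Q* = √(2DS/H) · √((H+B)/B).
√(2DS/H) = √(2 × 39,960 × 384 / 10.4) = 1717.816.
√((H+B)/B) = √((10.4+90.7)/90.7) = 1.0558.
Q* ≈ 1813.630.

Q* ≈ 1,813.6 modules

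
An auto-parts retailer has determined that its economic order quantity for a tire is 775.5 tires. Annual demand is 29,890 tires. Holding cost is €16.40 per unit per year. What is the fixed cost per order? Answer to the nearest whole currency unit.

S ≈ €165

Invert the EOQ relation Q*² = 2DS/H.
From Q* = √(2DS/H): S = Q*²H / (2D) = 775.5² × 16.4 / (2 × 29,890) = 164.9877.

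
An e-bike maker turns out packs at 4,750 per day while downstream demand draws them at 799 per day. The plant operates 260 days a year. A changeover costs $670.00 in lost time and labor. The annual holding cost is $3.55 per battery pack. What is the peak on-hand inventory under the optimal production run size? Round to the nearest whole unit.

I_max ≈ 8,076 packs

Annual demand D = 799 × 260 = 207,740.
Production build-up factor (1 − d/p) = 1 − 799/4,750 = 0.8318.
Q* = √(2DS / (H(1 − d/p))) = √(2 × 207,740 × 670 / (3.55 × 0.8318)).
= √(278,371,600 / 2.9529) ≈ 9709.382.
Maximum inventory = Q*(1 − d/p) = 9709.382 × 0.8318 ≈ 8076.162.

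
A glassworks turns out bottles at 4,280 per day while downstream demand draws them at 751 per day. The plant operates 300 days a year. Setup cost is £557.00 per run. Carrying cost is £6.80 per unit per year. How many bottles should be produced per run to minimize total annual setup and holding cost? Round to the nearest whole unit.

Q* ≈ 6,691 bottles

Annual demand D = 751 × 300 = 225,300.
Production build-up factor (1 − d/p) = 1 − 751/4,280 = 0.8245.
Q* = √(2DS / (H(1 − d/p))) = √(2 × 225,300 × 557 / (6.8 × 0.8245)).
= √(250,984,200 / 5.6068) ≈ 6690.596.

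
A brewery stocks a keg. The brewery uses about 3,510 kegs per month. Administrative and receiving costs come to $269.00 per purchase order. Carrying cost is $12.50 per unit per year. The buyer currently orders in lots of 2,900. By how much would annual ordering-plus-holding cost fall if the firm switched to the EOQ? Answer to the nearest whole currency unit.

Annual demand D = 3,510 × 12 = 42,120.
EOQ = √(2DS/H) = √(2 × 42,120 × 269 / 12.5) ≈ 1346.42.
Cost at Q* = (D/Q*)S + (Q*/2)H = √(2DSH) ≈ $16,830.24.
Cost at Q = 2,900: (42,120/2,900)×269 + (2,900/2)×12.5 = $3,906.99 + $18,125.00 = $22,031.99.
Excess = $22,031.99 − $16,830.24 = $5,201.75.

Extra cost ≈ $5,202 per year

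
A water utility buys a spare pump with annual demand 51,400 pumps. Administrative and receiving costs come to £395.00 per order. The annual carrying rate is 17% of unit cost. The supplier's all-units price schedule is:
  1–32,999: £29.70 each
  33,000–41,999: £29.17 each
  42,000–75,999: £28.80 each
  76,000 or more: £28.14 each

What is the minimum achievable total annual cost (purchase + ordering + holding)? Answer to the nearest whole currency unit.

Holding cost per unit per year at price C is H = 0.17·C.
For each price level, check whether its EOQ is feasible; otherwise the best quantity at that price is the breakpoint.
EOQ at £29.70 = 2835.9 (feasible in tier 1): TC = 51,400×£29.70 + (51,400/2835.9)×395 + (2835.9/2)×0.17×£29.70 = £1,540,898.51.
EOQ at £29.17 = 2861.6 < 33000, so use break Q=33000: TC = 51,400×£29.17 + (51,400/33000.0)×395 + (33000.0/2)×0.17×£29.17 = £1,581,775.09.
EOQ at £28.80 = 2879.9 < 42000, so use break Q=42000: TC = 51,400×£28.80 + (51,400/42000.0)×395 + (42000.0/2)×0.17×£28.80 = £1,583,619.40.
EOQ at £28.14 = 2913.5 < 76000, so use break Q=76000: TC = 51,400×£28.14 + (51,400/76000.0)×395 + (76000.0/2)×0.17×£28.14 = £1,628,447.54.
Lowest total cost among the candidates is at Q = 2835.9.

TC* ≈ £1,540,899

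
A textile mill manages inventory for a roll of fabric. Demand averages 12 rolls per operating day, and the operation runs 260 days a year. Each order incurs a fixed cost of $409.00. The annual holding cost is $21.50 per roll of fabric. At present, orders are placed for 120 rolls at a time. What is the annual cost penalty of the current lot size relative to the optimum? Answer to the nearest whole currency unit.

Annual demand D = 12 × 260 = 3,120.
EOQ = √(2DS/H) = √(2 × 3,120 × 409 / 21.5) ≈ 344.54.
Cost at Q* = (D/Q*)S + (Q*/2)H = √(2DSH) ≈ $7,407.53.
Cost at Q = 120: (3,120/120)×409 + (120/2)×21.5 = $10,634.00 + $1,290.00 = $11,924.00.
Excess = $11,924.00 − $7,407.53 = $4,516.47.

Extra cost ≈ $4,516 per year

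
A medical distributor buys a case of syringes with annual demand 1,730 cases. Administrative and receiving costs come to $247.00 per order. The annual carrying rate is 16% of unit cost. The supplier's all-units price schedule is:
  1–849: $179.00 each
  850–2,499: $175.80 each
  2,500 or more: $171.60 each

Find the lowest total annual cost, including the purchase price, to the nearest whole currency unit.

Holding cost per unit per year at price C is H = 0.16·C.
Evaluate total cost at each tier's feasible EOQ or, if the EOQ is below the tier, at the tier's minimum quantity.
EOQ at $179.00 = 172.7 (feasible in tier 1): TC = 1,730×$179.00 + (1,730/172.7)×247 + (172.7/2)×0.16×$179.00 = $314,617.35.
EOQ at $175.80 = 174.3 < 850, so use break Q=850: TC = 1,730×$175.80 + (1,730/850.0)×247 + (850.0/2)×0.16×$175.80 = $316,591.12.
EOQ at $171.60 = 176.4 < 2500, so use break Q=2500: TC = 1,730×$171.60 + (1,730/2500.0)×247 + (2500.0/2)×0.16×$171.60 = $331,358.92.
Lowest total cost among the candidates is at Q = 172.7.

TC* ≈ $314,617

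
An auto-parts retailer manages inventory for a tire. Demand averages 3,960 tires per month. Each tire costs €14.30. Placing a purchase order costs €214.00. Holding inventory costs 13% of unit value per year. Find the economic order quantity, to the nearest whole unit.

Annual demand D = 3,960 × 12 = 47,520.
Holding cost H = 0.13 × €14.30 = €1.8590 per unit per year.
EOQ = √(2DS / H) = √(2 × 47,520 × 214 / 1.859).
= √(20,338,560 / 1.859) = √10,940,591.716 ≈ 3307.657.

Q* ≈ 3,308 tires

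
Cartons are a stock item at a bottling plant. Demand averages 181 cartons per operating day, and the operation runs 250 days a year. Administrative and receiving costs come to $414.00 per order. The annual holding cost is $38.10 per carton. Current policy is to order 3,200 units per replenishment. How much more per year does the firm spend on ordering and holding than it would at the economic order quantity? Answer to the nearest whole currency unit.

Annual demand D = 181 × 250 = 45,250.
EOQ = √(2DS/H) = √(2 × 45,250 × 414 / 38.1) ≈ 991.66.
Cost at Q* = (D/Q*)S + (Q*/2)H = √(2DSH) ≈ $37,782.17.
Cost at Q = 3,200: (45,250/3,200)×414 + (3,200/2)×38.1 = $5,854.22 + $60,960.00 = $66,814.22.
Excess = $66,814.22 − $37,782.17 = $29,032.04.

Extra cost ≈ $29,032 per year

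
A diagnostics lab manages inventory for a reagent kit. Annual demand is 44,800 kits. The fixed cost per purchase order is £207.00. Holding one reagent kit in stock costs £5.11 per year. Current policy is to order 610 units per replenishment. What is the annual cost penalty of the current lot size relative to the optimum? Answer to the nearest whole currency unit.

Extra cost ≈ £7,026 per year

EOQ = √(2DS/H) = √(2 × 44,800 × 207 / 5.11) ≈ 1905.15.
Cost at Q* = (D/Q*)S + (Q*/2)H = √(2DSH) ≈ £9,735.31.
Cost at Q = 610: (44,800/610)×207 + (610/2)×5.11 = £15,202.62 + £1,558.55 = £16,761.17.
Excess = £16,761.17 − £9,735.31 = £7,025.87.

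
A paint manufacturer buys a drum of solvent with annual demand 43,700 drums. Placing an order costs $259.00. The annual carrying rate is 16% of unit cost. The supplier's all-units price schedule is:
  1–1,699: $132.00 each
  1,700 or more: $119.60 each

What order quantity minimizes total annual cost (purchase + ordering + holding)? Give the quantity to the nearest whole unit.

Q* ≈ 1,700 drums

Holding cost per unit per year at price C is H = 0.16·C.
For each price level, check whether its EOQ is feasible; otherwise the best quantity at that price is the breakpoint.
EOQ at $132.00 = 1035.3 (feasible in tier 1): TC = 43,700×$132.00 + (43,700/1035.3)×259 + (1035.3/2)×0.16×$132.00 = $5,790,265.15.
EOQ at $119.60 = 1087.6 < 1700, so use break Q=1700: TC = 43,700×$119.60 + (43,700/1700.0)×259 + (1700.0/2)×0.16×$119.60 = $5,249,443.42.
Lowest total cost is $5,249,443.42 at Q = 1700.0.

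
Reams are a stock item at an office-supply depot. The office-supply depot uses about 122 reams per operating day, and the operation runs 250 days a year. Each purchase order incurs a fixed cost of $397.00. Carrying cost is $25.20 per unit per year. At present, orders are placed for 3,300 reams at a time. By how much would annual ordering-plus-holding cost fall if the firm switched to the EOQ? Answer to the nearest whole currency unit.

Annual demand D = 122 × 250 = 30,500.
EOQ = √(2DS/H) = √(2 × 30,500 × 397 / 25.2) ≈ 980.30.
Cost at Q* = (D/Q*)S + (Q*/2)H = √(2DSH) ≈ $24,703.61.
Cost at Q = 3,300: (30,500/3,300)×397 + (3,300/2)×25.2 = $3,669.24 + $41,580.00 = $45,249.24.
Excess = $45,249.24 − $24,703.61 = $20,545.63.

Extra cost ≈ $20,546 per year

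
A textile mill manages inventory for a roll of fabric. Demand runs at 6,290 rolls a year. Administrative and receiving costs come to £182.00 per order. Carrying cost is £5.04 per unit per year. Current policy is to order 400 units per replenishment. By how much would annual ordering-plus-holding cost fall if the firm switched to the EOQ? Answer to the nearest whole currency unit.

EOQ = √(2DS/H) = √(2 × 6,290 × 182 / 5.04) ≈ 674.00.
Cost at Q* = (D/Q*)S + (Q*/2)H = √(2DSH) ≈ £3,396.97.
Cost at Q = 400: (6,290/400)×182 + (400/2)×5.04 = £2,861.95 + £1,008.00 = £3,869.95.
Excess = £3,869.95 − £3,396.97 = £472.98.

Extra cost ≈ £473 per year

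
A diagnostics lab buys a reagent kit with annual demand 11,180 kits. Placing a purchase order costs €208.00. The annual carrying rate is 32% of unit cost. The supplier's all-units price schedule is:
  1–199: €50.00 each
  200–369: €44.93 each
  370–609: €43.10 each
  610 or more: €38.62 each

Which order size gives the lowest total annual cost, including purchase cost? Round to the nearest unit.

Holding cost per unit per year at price C is H = 0.32·C.
Evaluate total cost at each tier's feasible EOQ or, if the EOQ is below the tier, at the tier's minimum quantity.
Tier 1 (€50.00): EOQ = 539.1 exceeds tier's upper bound 199, so this tier is dominated.
Tier 2 (€44.93): EOQ = 568.8 exceeds tier's upper bound 369, so this tier is dominated.
EOQ at €43.10 = 580.7 (feasible in tier 3): TC = 11,180×€43.10 + (11,180/580.7)×208 + (580.7/2)×0.32×€43.10 = €489,867.05.
EOQ at €38.62 = 613.5 (feasible in tier 4): TC = 11,180×€38.62 + (11,180/613.5)×208 + (613.5/2)×0.32×€38.62 = €439,352.99.
Lowest total cost is €439,352.99 at Q = 613.5.

Q* ≈ 613 kits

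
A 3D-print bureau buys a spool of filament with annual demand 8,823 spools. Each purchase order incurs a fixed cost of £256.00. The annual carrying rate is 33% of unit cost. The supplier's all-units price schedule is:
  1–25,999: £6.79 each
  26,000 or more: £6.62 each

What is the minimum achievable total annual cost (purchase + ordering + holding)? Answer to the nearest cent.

Holding cost per unit per year at price C is H = 0.33·C.
For each price level, check whether its EOQ is feasible; otherwise the best quantity at that price is the breakpoint.
EOQ at £6.79 = 1419.9 (feasible in tier 1): TC = 8,823×£6.79 + (8,823/1419.9)×256 + (1419.9/2)×0.33×£6.79 = £63,089.69.
EOQ at £6.62 = 1438.0 < 26000, so use break Q=26000: TC = 8,823×£6.62 + (8,823/26000.0)×256 + (26000.0/2)×0.33×£6.62 = £86,894.93.
Lowest total cost among the candidates is at Q = 1419.9.

TC* ≈ £63,089.69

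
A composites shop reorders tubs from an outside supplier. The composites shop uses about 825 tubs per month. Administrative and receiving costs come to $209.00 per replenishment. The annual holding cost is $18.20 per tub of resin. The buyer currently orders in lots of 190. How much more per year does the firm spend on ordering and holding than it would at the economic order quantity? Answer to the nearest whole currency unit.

Extra cost ≈ $3,941 per year

Annual demand D = 825 × 12 = 9,900.
EOQ = √(2DS/H) = √(2 × 9,900 × 209 / 18.2) ≈ 476.84.
Cost at Q* = (D/Q*)S + (Q*/2)H = √(2DSH) ≈ $8,678.44.
Cost at Q = 190: (9,900/190)×209 + (190/2)×18.2 = $10,890.00 + $1,729.00 = $12,619.00.
Excess = $12,619.00 − $8,678.44 = $3,940.56.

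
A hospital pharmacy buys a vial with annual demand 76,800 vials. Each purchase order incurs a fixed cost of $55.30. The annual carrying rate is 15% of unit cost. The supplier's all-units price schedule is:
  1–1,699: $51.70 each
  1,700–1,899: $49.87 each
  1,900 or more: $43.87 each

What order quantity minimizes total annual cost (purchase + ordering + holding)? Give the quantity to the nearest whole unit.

Holding cost per unit per year at price C is H = 0.15·C.
Candidates are each tier's EOQ (if it falls in that tier) and each price-break quantity.
EOQ at $51.70 = 1046.6 (feasible in tier 1): TC = 76,800×$51.70 + (76,800/1046.6)×55.3 + (1046.6/2)×0.15×$51.70 = $3,978,676.13.
EOQ at $49.87 = 1065.6 < 1700, so use break Q=1700: TC = 76,800×$49.87 + (76,800/1700.0)×55.3 + (1700.0/2)×0.15×$49.87 = $3,838,872.68.
EOQ at $43.87 = 1136.1 < 1900, so use break Q=1900: TC = 76,800×$43.87 + (76,800/1900.0)×55.3 + (1900.0/2)×0.15×$43.87 = $3,377,702.76.
Lowest total cost is $3,377,702.76 at Q = 1900.0.

Q* ≈ 1,900 vials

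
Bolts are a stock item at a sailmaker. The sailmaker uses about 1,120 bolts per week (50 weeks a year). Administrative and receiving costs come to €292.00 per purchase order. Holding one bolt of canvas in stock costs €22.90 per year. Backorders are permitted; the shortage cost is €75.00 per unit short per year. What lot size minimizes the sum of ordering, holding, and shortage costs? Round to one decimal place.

Q* ≈ 1,365.3 bolts

Annual demand D = 1,120 × 50 = 56,000.
With planned backorders, Q* = √(2DS/H) · √((H+B)/B).
√(2DS/H) = √(2 × 56,000 × 292 / 22.9) = 1195.041.
√((H+B)/B) = √((22.9+75)/75) = 1.1425.
Q* ≈ 1365.348.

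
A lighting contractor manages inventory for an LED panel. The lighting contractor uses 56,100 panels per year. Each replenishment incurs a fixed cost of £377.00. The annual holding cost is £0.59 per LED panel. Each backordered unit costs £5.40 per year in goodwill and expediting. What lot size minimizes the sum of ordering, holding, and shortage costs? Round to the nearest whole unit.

With planned backorders, Q* = √(2DS/H) · √((H+B)/B).
√(2DS/H) = √(2 × 56,100 × 377 / 0.59) = 8467.225.
√((H+B)/B) = √((0.59+5.4)/5.4) = 1.0532.
Q* ≈ 8917.798.

Q* ≈ 8,918 panels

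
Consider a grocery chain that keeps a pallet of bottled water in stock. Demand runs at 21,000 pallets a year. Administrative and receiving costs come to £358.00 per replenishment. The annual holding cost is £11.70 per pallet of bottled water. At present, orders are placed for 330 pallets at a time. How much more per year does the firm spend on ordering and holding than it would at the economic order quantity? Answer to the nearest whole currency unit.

EOQ = √(2DS/H) = √(2 × 21,000 × 358 / 11.7) ≈ 1133.63.
Cost at Q* = (D/Q*)S + (Q*/2)H = √(2DSH) ≈ £13,263.53.
Cost at Q = 330: (21,000/330)×358 + (330/2)×11.7 = £22,781.82 + £1,930.50 = £24,712.32.
Excess = £24,712.32 − £13,263.53 = £11,448.79.

Extra cost ≈ £11,449 per year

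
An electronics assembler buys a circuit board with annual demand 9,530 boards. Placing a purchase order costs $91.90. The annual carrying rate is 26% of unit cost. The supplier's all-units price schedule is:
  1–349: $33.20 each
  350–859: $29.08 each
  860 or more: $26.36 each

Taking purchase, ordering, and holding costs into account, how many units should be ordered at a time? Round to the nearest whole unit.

Q* ≈ 860 boards

Holding cost per unit per year at price C is H = 0.26·C.
Candidates are each tier's EOQ (if it falls in that tier) and each price-break quantity.
Tier 1 ($33.20): EOQ = 450.5 exceeds tier's upper bound 349, so this tier is dominated.
EOQ at $29.08 = 481.3 (feasible in tier 2): TC = 9,530×$29.08 + (9,530/481.3)×91.9 + (481.3/2)×0.26×$29.08 = $280,771.58.
EOQ at $26.36 = 505.5 < 860, so use break Q=860: TC = 9,530×$26.36 + (9,530/860.0)×91.9 + (860.0/2)×0.26×$26.36 = $255,176.23.
Lowest total cost is $255,176.23 at Q = 860.0.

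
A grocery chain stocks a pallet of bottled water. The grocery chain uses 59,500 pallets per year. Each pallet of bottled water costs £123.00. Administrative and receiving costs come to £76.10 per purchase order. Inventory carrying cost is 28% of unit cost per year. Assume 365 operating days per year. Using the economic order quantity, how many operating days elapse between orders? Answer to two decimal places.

Holding cost H = 0.28 × £123.00 = £34.4400 per unit per year.
The optimal lot size = √(2DS/H) = √(2 × 59,500 × 76.1 / 34.44) ≈ 512.78.
Cycle time = Q*/D × 365 = 512.78 / 59,500 × 365 ≈ 3.146 days.

T ≈ 3.15 days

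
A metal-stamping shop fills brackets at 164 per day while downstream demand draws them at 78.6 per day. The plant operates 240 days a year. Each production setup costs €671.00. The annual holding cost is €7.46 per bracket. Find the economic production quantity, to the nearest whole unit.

Annual demand D = 78.6 × 240 = 18,864.
Production build-up factor (1 − d/p) = 1 − 78.6/164 = 0.5207.
Q* = √(2DS / (H(1 − d/p))) = √(2 × 18,864 × 671 / (7.46 × 0.5207)).
= √(25,315,488 / 3.8847) ≈ 2552.800.

Q* ≈ 2,553 brackets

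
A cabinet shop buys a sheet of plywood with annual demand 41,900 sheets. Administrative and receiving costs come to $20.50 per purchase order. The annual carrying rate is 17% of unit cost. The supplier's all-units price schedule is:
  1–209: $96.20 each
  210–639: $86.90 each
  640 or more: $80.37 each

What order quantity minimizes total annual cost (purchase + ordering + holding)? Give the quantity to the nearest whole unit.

Q* ≈ 640 sheets

Holding cost per unit per year at price C is H = 0.17·C.
Evaluate total cost at each tier's feasible EOQ or, if the EOQ is below the tier, at the tier's minimum quantity.
Tier 1 ($96.20): EOQ = 324.1 exceeds tier's upper bound 209, so this tier is dominated.
EOQ at $86.90 = 341.0 (feasible in tier 2): TC = 41,900×$86.90 + (41,900/341.0)×20.5 + (341.0/2)×0.17×$86.90 = $3,646,147.71.
EOQ at $80.37 = 354.6 < 640, so use break Q=640: TC = 41,900×$80.37 + (41,900/640.0)×20.5 + (640.0/2)×0.17×$80.37 = $3,373,217.24.
Lowest total cost is $3,373,217.24 at Q = 640.0.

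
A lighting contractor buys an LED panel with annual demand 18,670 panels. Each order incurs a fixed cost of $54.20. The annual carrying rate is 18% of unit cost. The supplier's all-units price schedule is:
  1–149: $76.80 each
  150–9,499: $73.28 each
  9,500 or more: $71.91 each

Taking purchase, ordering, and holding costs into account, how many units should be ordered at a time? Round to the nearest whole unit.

Holding cost per unit per year at price C is H = 0.18·C.
Evaluate total cost at each tier's feasible EOQ or, if the EOQ is below the tier, at the tier's minimum quantity.
Tier 1 ($76.80): EOQ = 382.6 exceeds tier's upper bound 149, so this tier is dominated.
EOQ at $73.28 = 391.7 (feasible in tier 2): TC = 18,670×$73.28 + (18,670/391.7)×54.2 + (391.7/2)×0.18×$73.28 = $1,373,304.33.
EOQ at $71.91 = 395.4 < 9500, so use break Q=9500: TC = 18,670×$71.91 + (18,670/9500.0)×54.2 + (9500.0/2)×0.18×$71.91 = $1,404,149.27.
Lowest total cost is $1,373,304.33 at Q = 391.7.

Q* ≈ 392 panels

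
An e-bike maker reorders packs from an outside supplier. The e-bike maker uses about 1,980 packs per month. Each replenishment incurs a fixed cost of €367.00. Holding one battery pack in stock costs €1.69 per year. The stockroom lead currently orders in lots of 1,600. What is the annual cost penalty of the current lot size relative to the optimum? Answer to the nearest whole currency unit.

Annual demand D = 1,980 × 12 = 23,760.
EOQ = √(2DS/H) = √(2 × 23,760 × 367 / 1.69) ≈ 3212.39.
Cost at Q* = (D/Q*)S + (Q*/2)H = √(2DSH) ≈ €5,428.93.
Cost at Q = 1,600: (23,760/1,600)×367 + (1,600/2)×1.69 = €5,449.95 + €1,352.00 = €6,801.95.
Excess = €6,801.95 − €5,428.93 = €1,373.02.

Extra cost ≈ €1,373 per year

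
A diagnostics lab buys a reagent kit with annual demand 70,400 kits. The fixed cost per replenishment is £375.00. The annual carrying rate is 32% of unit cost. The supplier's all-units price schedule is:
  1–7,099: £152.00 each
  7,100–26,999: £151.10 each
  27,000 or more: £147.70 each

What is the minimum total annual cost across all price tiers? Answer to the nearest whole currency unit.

Holding cost per unit per year at price C is H = 0.32·C.
Evaluate total cost at each tier's feasible EOQ or, if the EOQ is below the tier, at the tier's minimum quantity.
EOQ at £152.00 = 1041.9 (feasible in tier 1): TC = 70,400×£152.00 + (70,400/1041.9)×375 + (1041.9/2)×0.32×£152.00 = £10,751,477.33.
EOQ at £151.10 = 1045.0 < 7100, so use break Q=7100: TC = 70,400×£151.10 + (70,400/7100.0)×375 + (7100.0/2)×0.32×£151.10 = £10,812,807.91.
EOQ at £147.70 = 1056.9 < 27000, so use break Q=27000: TC = 70,400×£147.70 + (70,400/27000.0)×375 + (27000.0/2)×0.32×£147.70 = £11,037,121.78.
Lowest total cost among the candidates is at Q = 1041.9.

TC* ≈ £10,751,477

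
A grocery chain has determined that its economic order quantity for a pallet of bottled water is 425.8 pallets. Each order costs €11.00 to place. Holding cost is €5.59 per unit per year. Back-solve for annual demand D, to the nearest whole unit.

Squaring Q* = √(2DS/H) gives Q*² = 2DS/H.
From Q* = √(2DS/H): D = Q*²H / (2S) = 425.8² × 5.59 / (2 × 11) = 46068.115.

D ≈ 46,068 pallets per year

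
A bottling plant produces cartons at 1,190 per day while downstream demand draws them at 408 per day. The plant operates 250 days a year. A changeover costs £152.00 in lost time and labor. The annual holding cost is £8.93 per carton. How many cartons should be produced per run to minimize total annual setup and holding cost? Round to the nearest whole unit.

Annual demand D = 408 × 250 = 102,000.
Production build-up factor (1 − d/p) = 1 − 408/1,190 = 0.6571.
Q* = √(2DS / (H(1 − d/p))) = √(2 × 102,000 × 152 / (8.93 × 0.6571)).
= √(31,008,000 / 5.8683) ≈ 2298.694.

Q* ≈ 2,299 cartons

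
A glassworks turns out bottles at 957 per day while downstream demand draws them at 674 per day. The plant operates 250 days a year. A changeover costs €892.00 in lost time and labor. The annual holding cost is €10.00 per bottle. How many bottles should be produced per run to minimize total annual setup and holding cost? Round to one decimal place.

Annual demand D = 674 × 250 = 168,500.
Production build-up factor (1 − d/p) = 1 − 674/957 = 0.2957.
Q* = √(2DS / (H(1 − d/p))) = √(2 × 168,500 × 892 / (10 × 0.2957)).
= √(300,604,000 / 2.9572) ≈ 10082.312.

Q* ≈ 10,082.3 bottles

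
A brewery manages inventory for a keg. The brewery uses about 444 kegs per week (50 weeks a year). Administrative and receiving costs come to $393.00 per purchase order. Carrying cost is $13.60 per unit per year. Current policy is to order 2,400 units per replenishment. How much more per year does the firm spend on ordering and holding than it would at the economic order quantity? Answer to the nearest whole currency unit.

Annual demand D = 444 × 50 = 22,200.
EOQ = √(2DS/H) = √(2 × 22,200 × 393 / 13.6) ≈ 1132.71.
Cost at Q* = (D/Q*)S + (Q*/2)H = √(2DSH) ≈ $15,404.84.
Cost at Q = 2,400: (22,200/2,400)×393 + (2,400/2)×13.6 = $3,635.25 + $16,320.00 = $19,955.25.
Excess = $19,955.25 − $15,404.84 = $4,550.41.

Extra cost ≈ $4,550 per year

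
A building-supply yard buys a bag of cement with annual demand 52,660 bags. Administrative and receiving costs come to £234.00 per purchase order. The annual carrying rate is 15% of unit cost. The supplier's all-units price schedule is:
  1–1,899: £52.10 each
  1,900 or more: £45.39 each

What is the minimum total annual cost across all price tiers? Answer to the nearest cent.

TC* ≈ £2,403,190.96

Holding cost per unit per year at price C is H = 0.15·C.
Candidates are each tier's EOQ (if it falls in that tier) and each price-break quantity.
EOQ at £52.10 = 1775.8 (feasible in tier 1): TC = 52,660×£52.10 + (52,660/1775.8)×234 + (1775.8/2)×0.15×£52.10 = £2,757,464.03.
EOQ at £45.39 = 1902.6 (feasible in tier 2): TC = 52,660×£45.39 + (52,660/1902.6)×234 + (1902.6/2)×0.15×£45.39 = £2,403,190.96.
Lowest total cost among the candidates is at Q = 1902.6.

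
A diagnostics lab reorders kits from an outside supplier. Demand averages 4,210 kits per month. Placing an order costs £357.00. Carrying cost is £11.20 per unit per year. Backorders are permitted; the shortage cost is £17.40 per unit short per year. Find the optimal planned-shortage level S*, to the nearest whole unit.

S* ≈ 901 kits

Annual demand D = 4,210 × 12 = 50,520.
With planned backorders, Q* = √(2DS/H) · √((H+B)/B).
√(2DS/H) = √(2 × 50,520 × 357 / 11.2) = 1794.617.
√((H+B)/B) = √((11.2+17.4)/17.4) = 1.2821.
Q* ≈ 2300.807.
S* = Q* · H/(H+B) = 2300.807 × 11.2/28.6 ≈ 901.015.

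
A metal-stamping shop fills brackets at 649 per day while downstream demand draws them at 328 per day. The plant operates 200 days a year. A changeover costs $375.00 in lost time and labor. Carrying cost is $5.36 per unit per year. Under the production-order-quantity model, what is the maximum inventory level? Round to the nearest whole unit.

Annual demand D = 328 × 200 = 65,600.
Production build-up factor (1 − d/p) = 1 − 328/649 = 0.4946.
Q* = √(2DS / (H(1 − d/p))) = √(2 × 65,600 × 375 / (5.36 × 0.4946)).
= √(49,200,000 / 2.6511) ≈ 4307.943.
Maximum inventory = Q*(1 − d/p) = 4307.943 × 0.4946 ≈ 2130.739.

I_max ≈ 2,131 brackets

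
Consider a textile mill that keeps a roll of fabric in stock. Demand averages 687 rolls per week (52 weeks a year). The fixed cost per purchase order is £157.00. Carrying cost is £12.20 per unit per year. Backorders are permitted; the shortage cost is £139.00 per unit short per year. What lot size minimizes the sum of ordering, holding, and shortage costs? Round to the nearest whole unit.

Annual demand D = 687 × 52 = 35,724.
With planned backorders, Q* = √(2DS/H) · √((H+B)/B).
√(2DS/H) = √(2 × 35,724 × 157 / 12.2) = 958.882.
√((H+B)/B) = √((12.2+139)/139) = 1.0430.
Q* ≈ 1000.077.

Q* ≈ 1,000 rolls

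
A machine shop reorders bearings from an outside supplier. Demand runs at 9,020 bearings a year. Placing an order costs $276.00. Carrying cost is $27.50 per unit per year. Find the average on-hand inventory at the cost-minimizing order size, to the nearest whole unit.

Average inventory ≈ 213 bearings

EOQ = √(2DS/H) = √(2 × 9,020 × 276 / 27.5) ≈ 425.51.
Average inventory = Q*/2 ≈ 425.51 / 2 = 212.753.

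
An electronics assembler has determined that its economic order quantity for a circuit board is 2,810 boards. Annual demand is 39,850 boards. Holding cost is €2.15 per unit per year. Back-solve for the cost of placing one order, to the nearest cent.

Squaring Q* = √(2DS/H) gives Q*² = 2DS/H.
From Q* = √(2DS/H): S = Q*²H / (2D) = 2,810² × 2.15 / (2 × 39,850) = 213.0065.

S ≈ €213.01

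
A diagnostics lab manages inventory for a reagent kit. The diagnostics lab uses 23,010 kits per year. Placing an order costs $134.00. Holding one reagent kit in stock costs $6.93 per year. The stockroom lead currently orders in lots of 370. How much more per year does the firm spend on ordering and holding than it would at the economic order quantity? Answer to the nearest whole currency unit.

Extra cost ≈ $3,078 per year

EOQ = √(2DS/H) = √(2 × 23,010 × 134 / 6.93) ≈ 943.32.
Cost at Q* = (D/Q*)S + (Q*/2)H = √(2DSH) ≈ $6,537.21.
Cost at Q = 370: (23,010/370)×134 + (370/2)×6.93 = $8,333.35 + $1,282.05 = $9,615.40.
Excess = $9,615.40 − $6,537.21 = $3,078.19.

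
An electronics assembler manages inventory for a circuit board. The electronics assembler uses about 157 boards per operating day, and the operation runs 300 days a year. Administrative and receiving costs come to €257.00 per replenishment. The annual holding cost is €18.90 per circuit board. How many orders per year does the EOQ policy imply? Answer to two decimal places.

N ≈ 41.62 orders per year

Annual demand D = 157 × 300 = 47,100.
Q* = √(2DS/H) = √(2 × 47,100 × 257 / 18.9) ≈ 1131.78.
Orders per year = D / Q* = 47,100 / 1131.78 ≈ 41.616.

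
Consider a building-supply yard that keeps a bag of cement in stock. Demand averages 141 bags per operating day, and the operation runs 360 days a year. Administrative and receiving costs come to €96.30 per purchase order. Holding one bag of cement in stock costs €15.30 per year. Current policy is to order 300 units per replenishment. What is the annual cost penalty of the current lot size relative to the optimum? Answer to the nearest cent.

Annual demand D = 141 × 360 = 50,760.
EOQ = √(2DS/H) = √(2 × 50,760 × 96.3 / 15.3) ≈ 799.36.
Cost at Q* = (D/Q*)S + (Q*/2)H = √(2DSH) ≈ €12,230.23.
Cost at Q = 300: (50,760/300)×96.3 + (300/2)×15.3 = €16,293.96 + €2,295.00 = €18,588.96.
Excess = €18,588.96 − €12,230.23 = €6,358.73.

Extra cost ≈ €6,358.73 per year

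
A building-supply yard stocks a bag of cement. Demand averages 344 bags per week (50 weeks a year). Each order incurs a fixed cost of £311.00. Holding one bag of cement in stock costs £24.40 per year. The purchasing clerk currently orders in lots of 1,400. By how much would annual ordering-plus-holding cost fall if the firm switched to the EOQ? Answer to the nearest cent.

Annual demand D = 344 × 50 = 17,200.
EOQ = √(2DS/H) = √(2 × 17,200 × 311 / 24.4) ≈ 662.16.
Cost at Q* = (D/Q*)S + (Q*/2)H = √(2DSH) ≈ £16,156.76.
Cost at Q = 1,400: (17,200/1,400)×311 + (1,400/2)×24.4 = £3,820.86 + £17,080.00 = £20,900.86.
Excess = £20,900.86 − £16,156.76 = £4,744.10.

Extra cost ≈ £4,744.10 per year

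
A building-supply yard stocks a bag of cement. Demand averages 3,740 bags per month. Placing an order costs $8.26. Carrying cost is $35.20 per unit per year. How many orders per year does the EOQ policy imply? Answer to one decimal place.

Annual demand D = 3,740 × 12 = 44,880.
The optimal lot size = √(2DS/H) = √(2 × 44,880 × 8.26 / 35.2) ≈ 145.13.
Orders per year = D / Q* = 44,880 / 145.13 ≈ 309.238.

N ≈ 309.2 orders per year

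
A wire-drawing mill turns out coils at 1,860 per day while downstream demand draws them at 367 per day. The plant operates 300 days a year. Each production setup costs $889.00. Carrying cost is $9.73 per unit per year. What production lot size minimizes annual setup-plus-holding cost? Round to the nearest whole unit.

Annual demand D = 367 × 300 = 110,100.
Production build-up factor (1 − d/p) = 1 − 367/1,860 = 0.8027.
Q* = √(2DS / (H(1 − d/p))) = √(2 × 110,100 × 889 / (9.73 × 0.8027)).
= √(195,757,800 / 7.8102) ≈ 5006.448.

Q* ≈ 5,006 coils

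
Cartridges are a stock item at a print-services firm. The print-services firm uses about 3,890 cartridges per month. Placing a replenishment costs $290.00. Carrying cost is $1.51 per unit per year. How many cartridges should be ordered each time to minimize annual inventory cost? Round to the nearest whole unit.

Q* ≈ 4,234 cartridges

Annual demand D = 3,890 × 12 = 46,680.
EOQ = √(2DS / H) = √(2 × 46,680 × 290 / 1.51).
= √(27,074,400 / 1.51) = √17,930,066.2252 ≈ 4234.391.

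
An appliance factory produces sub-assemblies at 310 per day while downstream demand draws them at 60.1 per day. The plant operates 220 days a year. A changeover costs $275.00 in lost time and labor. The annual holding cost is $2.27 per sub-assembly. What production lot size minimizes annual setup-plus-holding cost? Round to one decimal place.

Annual demand D = 60.1 × 220 = 13,222.
Production build-up factor (1 − d/p) = 1 − 60.1/310 = 0.8061.
Q* = √(2DS / (H(1 − d/p))) = √(2 × 13,222 × 275 / (2.27 × 0.8061)).
= √(7,272,100 / 1.8299) ≈ 1993.493.

Q* ≈ 1,993.5 sub-assemblies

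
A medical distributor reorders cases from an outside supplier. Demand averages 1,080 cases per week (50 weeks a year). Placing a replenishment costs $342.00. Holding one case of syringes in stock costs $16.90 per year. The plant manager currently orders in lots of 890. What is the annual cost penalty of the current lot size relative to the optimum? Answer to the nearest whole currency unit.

Extra cost ≈ $3,287 per year

Annual demand D = 1,080 × 50 = 54,000.
EOQ = √(2DS/H) = √(2 × 54,000 × 342 / 16.9) ≈ 1478.36.
Cost at Q* = (D/Q*)S + (Q*/2)H = √(2DSH) ≈ $24,984.36.
Cost at Q = 890: (54,000/890)×342 + (890/2)×16.9 = $20,750.56 + $7,520.50 = $28,271.06.
Excess = $28,271.06 − $24,984.36 = $3,286.70.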